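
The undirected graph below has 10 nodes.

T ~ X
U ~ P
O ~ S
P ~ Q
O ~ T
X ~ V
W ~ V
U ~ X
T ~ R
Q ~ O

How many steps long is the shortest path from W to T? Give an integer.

One shortest route is W – V – X – T, which uses 3 edges, and at distance 2 from W we only reach {X}, which does not include T. So d(W,T) = 3.

3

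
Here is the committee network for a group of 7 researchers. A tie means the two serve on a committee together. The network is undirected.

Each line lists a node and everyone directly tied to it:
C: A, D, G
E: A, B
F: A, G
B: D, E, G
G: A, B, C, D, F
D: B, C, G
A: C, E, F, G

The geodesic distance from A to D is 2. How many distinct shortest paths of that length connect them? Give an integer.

2

The shortest distance is 2. The length-2 paths are: A–C–D; A–G–D.
That gives 2 distinct shortest paths.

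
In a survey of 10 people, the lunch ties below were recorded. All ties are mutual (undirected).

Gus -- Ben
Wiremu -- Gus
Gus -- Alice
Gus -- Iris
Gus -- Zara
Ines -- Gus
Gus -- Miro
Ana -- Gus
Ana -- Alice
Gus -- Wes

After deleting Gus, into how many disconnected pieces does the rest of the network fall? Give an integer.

Without Gus, the remaining ties split the others into: {Zara}; {Wes}; {Miro}; {Ben}; {Alice, Ana}; {Wiremu}; {Iris}; {Ines}.
That's 8 separate components.

8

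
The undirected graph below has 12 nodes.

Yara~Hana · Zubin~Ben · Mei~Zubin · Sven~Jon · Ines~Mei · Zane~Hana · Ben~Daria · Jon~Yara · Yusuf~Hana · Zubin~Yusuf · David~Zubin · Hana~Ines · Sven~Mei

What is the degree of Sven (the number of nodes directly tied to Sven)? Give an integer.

2

Sven is directly tied to Jon and Mei. That is 2 neighbors, so the degree of Sven is 2.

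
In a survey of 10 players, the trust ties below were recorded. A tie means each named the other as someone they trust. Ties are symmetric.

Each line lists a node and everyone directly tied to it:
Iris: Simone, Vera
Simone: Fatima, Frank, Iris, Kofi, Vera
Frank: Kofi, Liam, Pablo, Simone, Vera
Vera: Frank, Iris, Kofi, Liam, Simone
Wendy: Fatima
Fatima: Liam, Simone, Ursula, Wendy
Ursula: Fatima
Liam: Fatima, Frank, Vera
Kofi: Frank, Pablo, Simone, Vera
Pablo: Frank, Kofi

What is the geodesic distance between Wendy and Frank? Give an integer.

One shortest route is Wendy – Fatima – Liam – Frank, which uses 3 edges, and at distance 2 from Wendy we only reach {Liam, Simone, Ursula}, which does not include Frank. So d(Wendy,Frank) = 3.

3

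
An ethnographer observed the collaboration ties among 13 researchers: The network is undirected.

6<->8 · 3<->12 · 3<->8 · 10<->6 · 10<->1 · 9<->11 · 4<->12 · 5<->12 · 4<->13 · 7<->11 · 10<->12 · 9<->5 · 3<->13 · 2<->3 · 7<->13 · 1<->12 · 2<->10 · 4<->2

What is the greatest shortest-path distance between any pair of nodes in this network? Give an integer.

Eccentricity of each node (its greatest distance to any other): 1:4, 2:4, 3:3, 4:3, 5:3, 6:5, 7:4, 8:4, 9:4, 10:4, 11:5, 12:3, 13:3.
The maximum eccentricity is 5, realized for instance by the pair 11–6 via 11 – 7 – 13 – 3 – 8 – 6. So the diameter is 5.

5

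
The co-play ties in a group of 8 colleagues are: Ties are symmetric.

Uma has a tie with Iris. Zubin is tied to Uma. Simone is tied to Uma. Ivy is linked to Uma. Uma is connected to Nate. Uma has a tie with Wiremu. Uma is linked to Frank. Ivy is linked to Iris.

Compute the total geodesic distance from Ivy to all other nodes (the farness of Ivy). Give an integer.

12

Distances from Ivy: Frank:2, Iris:1, Nate:2, Simone:2, Uma:1, Wiremu:2, Zubin:2.
Sum = 2 + 1 + 2 + 2 + 1 + 2 + 2 = 12.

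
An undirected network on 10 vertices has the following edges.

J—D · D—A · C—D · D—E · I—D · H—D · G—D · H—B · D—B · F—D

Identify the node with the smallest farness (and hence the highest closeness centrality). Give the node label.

Farness (sum of distances to all others) for each node — A:17, B:16, C:17, D:9, E:17, F:17, G:17, H:16, I:17, J:17.
The smallest farness is 9, for D, so D has the highest closeness.

D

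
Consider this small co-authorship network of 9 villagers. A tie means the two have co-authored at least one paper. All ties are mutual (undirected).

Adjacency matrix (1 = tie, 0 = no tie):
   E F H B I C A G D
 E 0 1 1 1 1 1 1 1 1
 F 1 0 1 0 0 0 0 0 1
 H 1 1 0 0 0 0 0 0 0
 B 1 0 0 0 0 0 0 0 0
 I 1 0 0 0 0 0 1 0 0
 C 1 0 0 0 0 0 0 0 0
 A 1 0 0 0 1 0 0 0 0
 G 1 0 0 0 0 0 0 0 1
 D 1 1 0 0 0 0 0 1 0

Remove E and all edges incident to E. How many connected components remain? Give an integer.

Without E, the remaining ties split the others into: {D, F, G, H}; {B}; {A, I}; {C}.
That's 4 separate components.

4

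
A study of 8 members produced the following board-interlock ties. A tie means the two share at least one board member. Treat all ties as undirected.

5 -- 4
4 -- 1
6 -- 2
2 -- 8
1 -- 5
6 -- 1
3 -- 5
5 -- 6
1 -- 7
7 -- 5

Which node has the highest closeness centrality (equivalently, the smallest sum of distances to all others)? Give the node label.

Farness (sum of distances to all others) for each node — 1:11, 2:15, 3:16, 4:15, 5:10, 6:11, 7:15, 8:21.
The smallest farness is 10, for 5, so 5 has the highest closeness.

5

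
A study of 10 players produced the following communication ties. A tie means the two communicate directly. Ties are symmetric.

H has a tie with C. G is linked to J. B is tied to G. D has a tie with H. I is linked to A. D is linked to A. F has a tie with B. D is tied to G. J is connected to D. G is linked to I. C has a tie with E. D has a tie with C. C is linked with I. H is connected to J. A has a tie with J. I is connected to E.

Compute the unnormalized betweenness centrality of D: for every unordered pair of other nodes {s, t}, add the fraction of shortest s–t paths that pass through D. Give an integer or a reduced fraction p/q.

23/4

Pairs whose geodesics pass through D — C–J: 1/2; C–F: 1/2; C–G: 1/2; C–B: 1/2; C–A: 1/2; H–F: 1/2; H–G: 1/2; H–B: 1/2; H–A: 1/2; J–E: 1/4; F–A: 1/3; G–A: 1/3; B–A: 1/3.
All other pairs contribute 0.
Summing the contributions gives betweenness(D) = 23/4.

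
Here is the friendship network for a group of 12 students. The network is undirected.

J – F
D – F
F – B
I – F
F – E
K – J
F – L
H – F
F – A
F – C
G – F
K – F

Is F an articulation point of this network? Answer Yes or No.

Yes

Removing F leaves {J and K} with no path to {E}, so the network splits into 10 components. F is a cut vertex.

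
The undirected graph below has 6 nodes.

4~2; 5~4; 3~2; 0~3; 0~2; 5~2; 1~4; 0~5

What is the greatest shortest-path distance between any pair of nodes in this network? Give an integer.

3

Eccentricity of each node (its greatest distance to any other): 0:3, 1:3, 2:2, 3:3, 4:2, 5:2.
The maximum eccentricity is 3, realized for instance by the pair 1–3 via 1 – 4 – 2 – 3. So the diameter is 3.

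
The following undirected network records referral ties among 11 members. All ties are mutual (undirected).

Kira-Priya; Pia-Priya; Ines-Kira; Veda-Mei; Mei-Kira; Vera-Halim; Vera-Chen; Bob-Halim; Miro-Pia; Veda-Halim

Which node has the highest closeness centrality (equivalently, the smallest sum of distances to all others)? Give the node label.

Mei

Farness (sum of distances to all others) for each node — Bob:38, Chen:45, Halim:29, Ines:35, Kira:26, Mei:25, Miro:47, Pia:38, Priya:31, Veda:26, Vera:36.
The smallest farness is 25, for Mei, so Mei has the highest closeness.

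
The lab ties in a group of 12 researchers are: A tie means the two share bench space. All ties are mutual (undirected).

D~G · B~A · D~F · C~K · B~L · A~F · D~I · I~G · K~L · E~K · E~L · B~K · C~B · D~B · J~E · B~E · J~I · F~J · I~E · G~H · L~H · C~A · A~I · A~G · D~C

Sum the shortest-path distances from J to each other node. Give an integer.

Distances from J: A:2, B:2, C:3, D:2, E:1, F:1, G:2, H:3, I:1, K:2, L:2.
Sum = 2 + 2 + 3 + 2 + 1 + 1 + 2 + 3 + 1 + 2 + 2 = 21.

21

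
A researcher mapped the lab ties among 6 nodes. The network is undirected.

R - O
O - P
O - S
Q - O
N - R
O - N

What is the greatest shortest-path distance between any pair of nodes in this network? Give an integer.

2

Eccentricity of each node (its greatest distance to any other): N:2, O:1, P:2, Q:2, R:2, S:2.
The maximum eccentricity is 2, realized for instance by the pair P–Q via P – O – Q. So the diameter is 2.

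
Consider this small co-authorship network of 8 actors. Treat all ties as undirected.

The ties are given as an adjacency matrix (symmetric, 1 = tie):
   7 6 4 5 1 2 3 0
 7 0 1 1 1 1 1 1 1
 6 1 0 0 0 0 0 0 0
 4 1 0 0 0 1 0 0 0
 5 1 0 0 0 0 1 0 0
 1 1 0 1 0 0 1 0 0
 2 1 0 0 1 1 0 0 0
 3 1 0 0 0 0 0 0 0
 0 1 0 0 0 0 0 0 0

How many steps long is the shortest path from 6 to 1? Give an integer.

One shortest route is 6 – 7 – 1, which uses 2 edges, and 6 and 1 are not directly tied, so nothing shorter exists. So d(6,1) = 2.

2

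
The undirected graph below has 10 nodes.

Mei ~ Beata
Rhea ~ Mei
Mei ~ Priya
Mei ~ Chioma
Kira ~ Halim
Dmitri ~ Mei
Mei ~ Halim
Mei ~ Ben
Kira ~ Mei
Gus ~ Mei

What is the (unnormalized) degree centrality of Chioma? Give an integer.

1

Chioma is directly tied to Mei. That is 1 neighbor, so the degree of Chioma is 1.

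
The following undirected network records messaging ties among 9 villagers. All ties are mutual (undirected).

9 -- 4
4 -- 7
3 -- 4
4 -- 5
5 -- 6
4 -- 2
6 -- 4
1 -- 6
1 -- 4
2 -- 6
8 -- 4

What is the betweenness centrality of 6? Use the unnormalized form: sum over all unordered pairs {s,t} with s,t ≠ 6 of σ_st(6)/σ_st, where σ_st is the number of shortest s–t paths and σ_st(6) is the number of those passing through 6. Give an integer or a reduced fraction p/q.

3/2

Pairs whose geodesics pass through 6 — 1–5: 1/2; 1–2: 1/2; 5–2: 1/2.
All other pairs contribute 0.
Summing the contributions gives betweenness(6) = 3/2.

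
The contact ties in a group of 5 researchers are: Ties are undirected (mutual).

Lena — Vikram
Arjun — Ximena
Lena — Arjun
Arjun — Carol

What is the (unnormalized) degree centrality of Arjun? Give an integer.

3

Arjun is directly tied to Carol, Lena, and Ximena. That is 3 neighbors, so the degree of Arjun is 3.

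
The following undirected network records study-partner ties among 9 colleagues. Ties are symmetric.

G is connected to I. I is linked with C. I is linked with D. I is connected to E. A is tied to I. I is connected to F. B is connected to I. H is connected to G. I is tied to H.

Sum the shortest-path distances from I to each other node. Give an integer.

8

Distances from I: A:1, B:1, C:1, D:1, E:1, F:1, G:1, H:1.
Sum = 1 + 1 + 1 + 1 + 1 + 1 + 1 + 1 = 8.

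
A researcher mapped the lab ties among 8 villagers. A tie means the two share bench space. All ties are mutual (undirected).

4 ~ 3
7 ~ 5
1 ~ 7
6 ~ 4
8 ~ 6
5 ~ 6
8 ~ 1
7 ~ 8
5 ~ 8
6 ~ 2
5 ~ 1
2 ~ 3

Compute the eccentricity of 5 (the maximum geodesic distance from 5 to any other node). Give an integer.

Distances from 5: 1:1, 2:2, 3:3, 4:2, 6:1, 7:1, 8:1.
The largest is 3 (to 3), so the eccentricity of 5 is 3.

3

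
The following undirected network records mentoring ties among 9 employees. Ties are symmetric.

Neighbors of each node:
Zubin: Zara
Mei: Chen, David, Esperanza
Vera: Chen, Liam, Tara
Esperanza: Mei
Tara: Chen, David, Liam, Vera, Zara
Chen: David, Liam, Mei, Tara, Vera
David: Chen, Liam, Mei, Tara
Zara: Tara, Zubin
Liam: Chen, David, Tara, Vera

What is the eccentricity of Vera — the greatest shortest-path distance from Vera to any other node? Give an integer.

3

Distances from Vera: Chen:1, David:2, Esperanza:3, Liam:1, Mei:2, Tara:1, Zara:2, Zubin:3.
The largest is 3 (to Esperanza and Zubin), so the eccentricity of Vera is 3.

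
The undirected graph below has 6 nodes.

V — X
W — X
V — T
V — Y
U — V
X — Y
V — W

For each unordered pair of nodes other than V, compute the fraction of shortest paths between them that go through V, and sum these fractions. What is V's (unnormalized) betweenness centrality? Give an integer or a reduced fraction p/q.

Pairs whose geodesics pass through V — Y–T: 1; Y–U: 1; Y–W: 1/2; T–U: 1; T–X: 1; T–W: 1; U–X: 1; U–W: 1.
All other pairs contribute 0.
Summing the contributions gives betweenness(V) = 15/2.

15/2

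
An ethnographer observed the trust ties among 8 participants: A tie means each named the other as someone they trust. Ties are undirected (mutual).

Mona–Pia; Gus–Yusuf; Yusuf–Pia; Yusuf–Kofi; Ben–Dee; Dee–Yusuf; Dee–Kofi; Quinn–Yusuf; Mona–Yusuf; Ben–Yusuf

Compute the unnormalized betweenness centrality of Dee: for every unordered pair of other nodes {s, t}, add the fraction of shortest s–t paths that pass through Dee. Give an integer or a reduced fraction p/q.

1/2

Pairs whose geodesics pass through Dee — Ben–Kofi: 1/2.
All other pairs contribute 0.
Summing the contributions gives betweenness(Dee) = 1/2.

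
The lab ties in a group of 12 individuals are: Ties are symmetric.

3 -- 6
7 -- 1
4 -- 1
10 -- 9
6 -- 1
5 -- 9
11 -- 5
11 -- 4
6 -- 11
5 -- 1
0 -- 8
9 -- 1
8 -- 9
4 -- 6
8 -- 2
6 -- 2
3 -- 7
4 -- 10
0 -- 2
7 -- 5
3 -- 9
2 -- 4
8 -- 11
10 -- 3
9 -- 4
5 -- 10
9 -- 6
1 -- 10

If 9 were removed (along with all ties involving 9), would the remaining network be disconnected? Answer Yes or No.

Even without 9, every remaining node can still reach every other (the residual graph is connected), so 9 is not a cut vertex.

No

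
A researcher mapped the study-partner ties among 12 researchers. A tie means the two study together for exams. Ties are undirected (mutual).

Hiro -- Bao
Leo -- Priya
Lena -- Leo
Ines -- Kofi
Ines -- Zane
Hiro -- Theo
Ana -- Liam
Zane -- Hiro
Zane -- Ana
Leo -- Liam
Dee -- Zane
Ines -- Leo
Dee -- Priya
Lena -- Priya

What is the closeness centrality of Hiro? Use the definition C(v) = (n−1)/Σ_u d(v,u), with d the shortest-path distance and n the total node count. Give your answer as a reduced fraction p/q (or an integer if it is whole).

Distances from Hiro: Ana:2, Bao:1, Dee:2, Ines:2, Kofi:3, Lena:4, Leo:3, Liam:3, Priya:3, Theo:1, Zane:1. Sum = 25.
n = 12, so closeness = 11/25.

11/25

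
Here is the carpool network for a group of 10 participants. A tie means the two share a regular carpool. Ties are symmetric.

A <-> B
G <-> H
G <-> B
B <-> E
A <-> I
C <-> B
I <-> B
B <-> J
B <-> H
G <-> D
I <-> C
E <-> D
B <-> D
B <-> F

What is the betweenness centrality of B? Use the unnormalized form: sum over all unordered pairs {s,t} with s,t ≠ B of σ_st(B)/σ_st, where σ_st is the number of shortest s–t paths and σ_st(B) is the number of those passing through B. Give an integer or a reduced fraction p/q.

59/2

Pairs whose geodesics pass through B — I–G: 1; I–E: 1; I–H: 1; I–D: 1; I–F: 1; I–J: 1; G–C: 1; G–E: 1/2; G–A: 1; G–F: 1; G–J: 1; C–E: 1; C–A: 1/2; C–H: 1 … (+17 more pairs).
All other pairs contribute 0.
Summing the contributions gives betweenness(B) = 59/2.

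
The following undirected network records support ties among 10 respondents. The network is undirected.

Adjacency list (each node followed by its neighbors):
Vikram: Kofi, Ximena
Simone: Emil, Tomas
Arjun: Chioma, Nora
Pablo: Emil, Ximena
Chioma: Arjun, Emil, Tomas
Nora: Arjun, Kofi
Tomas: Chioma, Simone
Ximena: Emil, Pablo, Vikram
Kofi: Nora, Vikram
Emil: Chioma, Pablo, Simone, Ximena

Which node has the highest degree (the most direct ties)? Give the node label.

Emil

Degrees — Arjun:2, Chioma:3, Emil:4, Kofi:2, Nora:2, Pablo:2, Simone:2, Tomas:2, Vikram:2, Ximena:3.
The maximum is 4, attained only by Emil.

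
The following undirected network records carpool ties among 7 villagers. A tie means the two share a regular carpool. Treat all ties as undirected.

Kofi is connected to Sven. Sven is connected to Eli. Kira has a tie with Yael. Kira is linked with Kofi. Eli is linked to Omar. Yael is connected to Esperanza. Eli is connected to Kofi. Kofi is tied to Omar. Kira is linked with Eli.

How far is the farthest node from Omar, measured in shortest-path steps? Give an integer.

Distances from Omar: Eli:1, Esperanza:4, Kira:2, Kofi:1, Sven:2, Yael:3.
The largest is 4 (to Esperanza), so the eccentricity of Omar is 4.

4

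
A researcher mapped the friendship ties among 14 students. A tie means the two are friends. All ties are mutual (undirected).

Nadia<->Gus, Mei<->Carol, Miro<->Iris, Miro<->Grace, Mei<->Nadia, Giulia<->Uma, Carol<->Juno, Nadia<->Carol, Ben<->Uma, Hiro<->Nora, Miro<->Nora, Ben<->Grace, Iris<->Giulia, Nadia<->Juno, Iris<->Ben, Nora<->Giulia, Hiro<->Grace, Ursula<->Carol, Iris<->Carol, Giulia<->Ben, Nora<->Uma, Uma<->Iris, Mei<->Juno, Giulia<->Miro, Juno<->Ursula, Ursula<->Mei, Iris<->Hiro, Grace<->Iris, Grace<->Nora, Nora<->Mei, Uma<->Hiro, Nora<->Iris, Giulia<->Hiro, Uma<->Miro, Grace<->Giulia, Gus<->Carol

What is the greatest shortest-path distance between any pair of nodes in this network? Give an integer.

3

Eccentricity of each node (its greatest distance to any other): Ben:3, Carol:2, Giulia:3, Grace:3, Gus:3, Hiro:3, Iris:2, Juno:3, Mei:3, Miro:3, Nadia:3, Nora:3, Uma:3, Ursula:3.
The maximum eccentricity is 3, realized for instance by the pair Nora–Gus via Nora – Mei – Nadia – Gus. So the diameter is 3.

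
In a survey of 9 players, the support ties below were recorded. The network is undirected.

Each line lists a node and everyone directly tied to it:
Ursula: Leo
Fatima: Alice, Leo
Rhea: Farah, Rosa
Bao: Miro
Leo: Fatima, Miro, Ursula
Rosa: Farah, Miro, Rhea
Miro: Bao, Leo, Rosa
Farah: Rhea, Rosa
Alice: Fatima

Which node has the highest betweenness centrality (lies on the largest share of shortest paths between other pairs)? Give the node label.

Unnormalized betweenness of each node: Alice:0, Bao:0, Farah:0, Fatima:7, Leo:17, Miro:19, Rhea:0, Rosa:12, Ursula:0.
Miro has the largest value, 19, making it the main broker — the node through which the most shortest paths run.

Miro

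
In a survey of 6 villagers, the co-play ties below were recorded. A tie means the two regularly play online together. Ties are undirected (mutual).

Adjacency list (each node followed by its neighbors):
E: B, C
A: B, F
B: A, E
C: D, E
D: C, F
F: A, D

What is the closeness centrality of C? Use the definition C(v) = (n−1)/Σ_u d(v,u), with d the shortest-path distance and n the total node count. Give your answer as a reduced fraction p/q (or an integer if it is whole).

Distances from C: A:3, B:2, D:1, E:1, F:2. Sum = 9.
n = 6, so closeness = 5/9.

5/9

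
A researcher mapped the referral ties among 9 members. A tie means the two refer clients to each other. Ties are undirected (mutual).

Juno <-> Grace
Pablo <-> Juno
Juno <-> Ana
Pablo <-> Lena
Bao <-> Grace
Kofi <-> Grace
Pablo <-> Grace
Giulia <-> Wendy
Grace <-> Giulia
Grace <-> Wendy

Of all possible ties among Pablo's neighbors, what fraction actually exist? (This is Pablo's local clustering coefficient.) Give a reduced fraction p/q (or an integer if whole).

1/3

Pablo's neighbors: Grace, Juno, and Lena (k = 3).
Possible neighbor pairs: C(3,2) = 3. Edges among them: Grace–Juno → e = 1.
Clustering(Pablo) = 1/3.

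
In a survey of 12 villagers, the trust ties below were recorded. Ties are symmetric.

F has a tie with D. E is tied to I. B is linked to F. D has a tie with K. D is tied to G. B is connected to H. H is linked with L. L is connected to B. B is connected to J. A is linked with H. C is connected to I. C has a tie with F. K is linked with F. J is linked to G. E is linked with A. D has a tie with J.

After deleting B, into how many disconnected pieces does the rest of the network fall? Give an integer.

1

B's neighbors (F, H, J, and L) remain reachable from one another through other ties, so the rest of the network stays in one piece.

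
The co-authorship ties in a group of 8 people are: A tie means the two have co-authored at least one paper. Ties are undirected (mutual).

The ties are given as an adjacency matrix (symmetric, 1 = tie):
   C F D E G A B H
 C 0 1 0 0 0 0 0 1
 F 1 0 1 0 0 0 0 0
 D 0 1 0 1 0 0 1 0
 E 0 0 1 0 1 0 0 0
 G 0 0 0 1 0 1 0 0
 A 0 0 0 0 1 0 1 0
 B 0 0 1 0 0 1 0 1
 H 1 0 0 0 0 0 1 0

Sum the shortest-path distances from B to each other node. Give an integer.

Distances from B: A:1, C:2, D:1, E:2, F:2, G:2, H:1.
Sum = 1 + 2 + 1 + 2 + 2 + 2 + 1 = 11.

11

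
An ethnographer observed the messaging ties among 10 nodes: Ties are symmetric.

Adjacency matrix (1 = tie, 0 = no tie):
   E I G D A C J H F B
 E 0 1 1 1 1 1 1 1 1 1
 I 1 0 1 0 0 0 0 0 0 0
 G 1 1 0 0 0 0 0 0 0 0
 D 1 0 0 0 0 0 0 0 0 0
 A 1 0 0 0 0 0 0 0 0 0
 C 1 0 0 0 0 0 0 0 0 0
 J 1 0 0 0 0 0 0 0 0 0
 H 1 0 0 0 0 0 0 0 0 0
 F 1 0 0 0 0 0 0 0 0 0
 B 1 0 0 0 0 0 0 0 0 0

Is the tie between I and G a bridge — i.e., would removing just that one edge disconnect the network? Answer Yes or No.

Even without that edge, I still reaches G via I – E – G, so the network stays connected. Not a bridge.

No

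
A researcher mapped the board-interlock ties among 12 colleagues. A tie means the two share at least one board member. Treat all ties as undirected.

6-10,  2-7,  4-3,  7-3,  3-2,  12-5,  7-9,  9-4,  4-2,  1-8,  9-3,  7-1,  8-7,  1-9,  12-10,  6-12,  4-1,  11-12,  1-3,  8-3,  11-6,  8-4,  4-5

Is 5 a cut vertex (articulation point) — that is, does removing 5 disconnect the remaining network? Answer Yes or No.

Removing 5 leaves {1, 2, 3, 4, 7, 8, and 9} with no path to {6, 10, 11, and 12}, so the network splits into 2 components. 5 is a cut vertex.

Yes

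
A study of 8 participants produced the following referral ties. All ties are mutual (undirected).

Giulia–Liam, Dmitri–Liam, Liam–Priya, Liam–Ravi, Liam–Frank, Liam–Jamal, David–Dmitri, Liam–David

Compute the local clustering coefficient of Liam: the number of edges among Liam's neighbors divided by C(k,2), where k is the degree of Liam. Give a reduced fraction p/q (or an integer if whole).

1/21

Liam's neighbors: David, Dmitri, Frank, Giulia, Jamal, Priya, and Ravi (k = 7).
Possible neighbor pairs: C(7,2) = 21. Edges among them: David–Dmitri → e = 1.
Clustering(Liam) = 1/21.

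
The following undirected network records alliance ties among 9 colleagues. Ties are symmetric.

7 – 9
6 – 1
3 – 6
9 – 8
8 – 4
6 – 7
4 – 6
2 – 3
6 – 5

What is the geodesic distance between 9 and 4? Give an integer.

2

One shortest route is 9 – 8 – 4, which uses 2 edges, and 9 and 4 are not directly tied, so nothing shorter exists. So d(9,4) = 2.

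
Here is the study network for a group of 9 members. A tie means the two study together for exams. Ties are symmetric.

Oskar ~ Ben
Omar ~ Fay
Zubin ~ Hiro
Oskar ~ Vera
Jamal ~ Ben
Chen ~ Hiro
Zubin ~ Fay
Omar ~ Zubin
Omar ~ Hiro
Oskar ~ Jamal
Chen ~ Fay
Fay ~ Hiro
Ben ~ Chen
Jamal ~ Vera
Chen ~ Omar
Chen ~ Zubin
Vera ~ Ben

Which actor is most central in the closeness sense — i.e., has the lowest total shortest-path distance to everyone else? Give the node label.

Farness (sum of distances to all others) for each node — Ben:12, Chen:11, Fay:15, Hiro:15, Jamal:17, Omar:15, Oskar:17, Vera:17, Zubin:15.
The smallest farness is 11, for Chen, so Chen has the highest closeness.

Chen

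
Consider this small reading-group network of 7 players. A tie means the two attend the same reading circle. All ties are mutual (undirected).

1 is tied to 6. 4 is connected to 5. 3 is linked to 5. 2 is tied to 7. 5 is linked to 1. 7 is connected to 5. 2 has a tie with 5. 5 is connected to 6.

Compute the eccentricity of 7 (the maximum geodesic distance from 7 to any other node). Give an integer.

2

Distances from 7: 1:2, 2:1, 3:2, 4:2, 5:1, 6:2.
The largest is 2 (to 6, 4, 3, and 1), so the eccentricity of 7 is 2.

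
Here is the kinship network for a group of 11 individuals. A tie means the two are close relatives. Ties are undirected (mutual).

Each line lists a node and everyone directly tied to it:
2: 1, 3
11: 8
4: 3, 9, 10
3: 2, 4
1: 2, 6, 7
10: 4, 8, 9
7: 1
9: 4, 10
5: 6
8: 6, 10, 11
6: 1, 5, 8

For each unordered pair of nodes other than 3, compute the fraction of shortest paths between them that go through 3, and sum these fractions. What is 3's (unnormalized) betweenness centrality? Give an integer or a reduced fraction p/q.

Pairs whose geodesics pass through 3 — 4–7: 1; 4–1: 1; 4–2: 1; 7–9: 1/2; 9–1: 1/2; 9–2: 1; 10–2: 1.
All other pairs contribute 0.
Summing the contributions gives betweenness(3) = 6.

6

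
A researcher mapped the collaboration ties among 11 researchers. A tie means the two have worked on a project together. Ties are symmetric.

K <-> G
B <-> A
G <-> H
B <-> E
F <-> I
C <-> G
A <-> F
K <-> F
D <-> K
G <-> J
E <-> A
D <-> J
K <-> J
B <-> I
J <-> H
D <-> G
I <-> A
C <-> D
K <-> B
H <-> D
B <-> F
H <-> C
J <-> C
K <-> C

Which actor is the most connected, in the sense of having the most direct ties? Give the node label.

Degrees — A:4, B:5, C:5, D:5, E:2, F:4, G:5, H:4, I:3, J:5, K:6.
The maximum is 6, attained only by K.

K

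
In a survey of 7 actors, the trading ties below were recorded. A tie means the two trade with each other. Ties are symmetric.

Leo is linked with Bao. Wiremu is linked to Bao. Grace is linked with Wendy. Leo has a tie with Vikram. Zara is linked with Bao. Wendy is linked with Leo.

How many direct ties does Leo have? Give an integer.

Leo is directly tied to Bao, Vikram, and Wendy. That is 3 neighbors, so the degree of Leo is 3.

3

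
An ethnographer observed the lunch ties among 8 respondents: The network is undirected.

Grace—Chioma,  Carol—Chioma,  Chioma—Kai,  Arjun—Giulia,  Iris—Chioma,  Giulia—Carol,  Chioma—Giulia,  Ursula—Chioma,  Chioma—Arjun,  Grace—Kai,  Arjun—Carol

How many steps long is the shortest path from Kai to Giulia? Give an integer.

2

One shortest route is Kai – Chioma – Giulia, which uses 2 edges, and Kai and Giulia are not directly tied, so nothing shorter exists. So d(Kai,Giulia) = 2.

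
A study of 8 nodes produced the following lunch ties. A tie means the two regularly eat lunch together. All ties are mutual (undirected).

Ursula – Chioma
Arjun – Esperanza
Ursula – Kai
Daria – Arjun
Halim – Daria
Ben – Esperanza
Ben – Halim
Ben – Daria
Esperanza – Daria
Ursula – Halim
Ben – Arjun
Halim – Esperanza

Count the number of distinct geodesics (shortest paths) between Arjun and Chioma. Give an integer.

3

The shortest distance is 4. The length-4 paths are: Arjun–Daria–Halim–Ursula–Chioma; Arjun–Ben–Halim–Ursula–Chioma; Arjun–Esperanza–Halim–Ursula–Chioma.
That gives 3 distinct shortest paths.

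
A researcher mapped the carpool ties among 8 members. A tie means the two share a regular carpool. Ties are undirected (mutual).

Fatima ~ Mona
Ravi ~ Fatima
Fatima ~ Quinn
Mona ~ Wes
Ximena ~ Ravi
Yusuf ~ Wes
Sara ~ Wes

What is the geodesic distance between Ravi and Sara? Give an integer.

One shortest route is Ravi – Fatima – Mona – Wes – Sara, which uses 4 edges, and at distance 3 from Ravi we only reach {Wes}, which does not include Sara. So d(Ravi,Sara) = 4.

4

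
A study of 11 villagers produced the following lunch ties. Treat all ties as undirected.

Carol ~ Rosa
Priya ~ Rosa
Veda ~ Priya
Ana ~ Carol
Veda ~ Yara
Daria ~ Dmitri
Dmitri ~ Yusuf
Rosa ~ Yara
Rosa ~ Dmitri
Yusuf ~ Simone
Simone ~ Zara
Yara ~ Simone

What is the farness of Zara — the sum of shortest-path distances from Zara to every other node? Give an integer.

Distances from Zara: Ana:5, Carol:4, Daria:4, Dmitri:3, Priya:4, Rosa:3, Simone:1, Veda:3, Yara:2, Yusuf:2.
Sum = 5 + 4 + 4 + 3 + 4 + 3 + 1 + 3 + 2 + 2 = 31.

31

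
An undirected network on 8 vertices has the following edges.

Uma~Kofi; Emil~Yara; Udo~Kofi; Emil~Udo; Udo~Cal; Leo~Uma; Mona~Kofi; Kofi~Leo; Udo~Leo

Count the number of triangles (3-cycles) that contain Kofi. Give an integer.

2

Kofi's neighbors: Leo, Mona, Udo, and Uma.
Neighbor pairs that are themselves tied: Kofi–Leo–Udo; Kofi–Leo–Uma. Each forms one triangle with Kofi, for 2 in total.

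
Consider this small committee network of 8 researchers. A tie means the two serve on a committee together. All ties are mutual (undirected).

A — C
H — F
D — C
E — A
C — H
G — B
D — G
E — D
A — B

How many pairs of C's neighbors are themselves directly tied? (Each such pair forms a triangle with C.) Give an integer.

C's neighbors are A, D, and H, but none of them are tied to each other, so no triangle contains C.

0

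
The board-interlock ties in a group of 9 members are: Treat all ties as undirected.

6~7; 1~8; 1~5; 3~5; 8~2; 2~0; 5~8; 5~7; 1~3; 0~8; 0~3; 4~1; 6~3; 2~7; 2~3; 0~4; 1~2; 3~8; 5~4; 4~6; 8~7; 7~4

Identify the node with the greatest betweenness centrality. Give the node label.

3

Unnormalized betweenness of each node: 0:5/6, 1:13/12, 2:13/12, 3:19/6, 4:5/2, 5:1, 6:1/2, 7:13/6, 8:5/3.
3 has the largest value, 19/6, making it the main broker — the node through which the most shortest paths run.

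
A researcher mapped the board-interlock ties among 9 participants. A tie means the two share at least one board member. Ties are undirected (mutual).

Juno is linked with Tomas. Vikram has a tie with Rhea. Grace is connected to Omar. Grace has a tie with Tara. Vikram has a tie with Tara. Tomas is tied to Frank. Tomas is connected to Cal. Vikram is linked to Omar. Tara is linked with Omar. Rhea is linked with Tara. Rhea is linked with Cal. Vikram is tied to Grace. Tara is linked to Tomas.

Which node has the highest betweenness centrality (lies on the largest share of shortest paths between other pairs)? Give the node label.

Unnormalized betweenness of each node: Cal:3/2, Frank:0, Grace:0, Juno:0, Omar:0, Rhea:17/6, Tara:77/6, Tomas:85/6, Vikram:5/3.
Tomas has the largest value, 85/6, making it the main broker — the node through which the most shortest paths run.

Tomas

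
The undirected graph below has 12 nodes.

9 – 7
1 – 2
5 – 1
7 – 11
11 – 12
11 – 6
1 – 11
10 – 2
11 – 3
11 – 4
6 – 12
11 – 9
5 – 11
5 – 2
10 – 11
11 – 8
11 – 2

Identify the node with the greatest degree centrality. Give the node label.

11

Degrees — 1:3, 2:4, 3:1, 4:1, 5:3, 6:2, 7:2, 8:1, 9:2, 10:2, 11:11, 12:2.
The maximum is 11, attained only by 11.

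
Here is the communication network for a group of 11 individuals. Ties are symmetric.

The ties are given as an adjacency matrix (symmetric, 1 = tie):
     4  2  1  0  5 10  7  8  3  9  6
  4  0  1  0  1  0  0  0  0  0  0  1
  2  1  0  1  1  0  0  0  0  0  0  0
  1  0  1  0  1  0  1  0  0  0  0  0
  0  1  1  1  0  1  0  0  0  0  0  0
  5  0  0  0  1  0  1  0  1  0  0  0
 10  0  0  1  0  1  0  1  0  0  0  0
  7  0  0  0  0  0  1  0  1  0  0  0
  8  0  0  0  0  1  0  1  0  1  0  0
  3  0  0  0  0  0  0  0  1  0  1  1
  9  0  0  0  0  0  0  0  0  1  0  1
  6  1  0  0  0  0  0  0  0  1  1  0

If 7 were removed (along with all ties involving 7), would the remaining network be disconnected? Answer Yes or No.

No

Even without 7, every remaining node can still reach every other (the residual graph is connected), so 7 is not a cut vertex.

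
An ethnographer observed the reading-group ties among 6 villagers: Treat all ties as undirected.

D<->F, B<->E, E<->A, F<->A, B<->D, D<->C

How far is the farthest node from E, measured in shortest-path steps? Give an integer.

Distances from E: A:1, B:1, C:3, D:2, F:2.
The largest is 3 (to C), so the eccentricity of E is 3.

3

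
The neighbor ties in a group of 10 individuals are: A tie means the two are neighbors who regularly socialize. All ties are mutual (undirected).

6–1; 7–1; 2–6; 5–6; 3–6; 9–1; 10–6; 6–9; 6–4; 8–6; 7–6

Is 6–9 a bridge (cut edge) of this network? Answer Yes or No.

Even without that edge, 6 still reaches 9 via 6 – 1 – 9, so the network stays connected. Not a bridge.

No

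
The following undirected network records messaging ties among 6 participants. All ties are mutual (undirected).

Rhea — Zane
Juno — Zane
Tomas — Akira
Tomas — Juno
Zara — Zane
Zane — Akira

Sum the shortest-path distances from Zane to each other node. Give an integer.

Distances from Zane: Akira:1, Juno:1, Rhea:1, Tomas:2, Zara:1.
Sum = 1 + 1 + 1 + 2 + 1 = 6.

6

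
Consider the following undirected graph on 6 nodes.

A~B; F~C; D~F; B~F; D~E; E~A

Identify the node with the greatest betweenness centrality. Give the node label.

F

Unnormalized betweenness of each node: A:1, B:2, C:0, D:2, E:1, F:5.
F has the largest value, 5, making it the main broker — the node through which the most shortest paths run.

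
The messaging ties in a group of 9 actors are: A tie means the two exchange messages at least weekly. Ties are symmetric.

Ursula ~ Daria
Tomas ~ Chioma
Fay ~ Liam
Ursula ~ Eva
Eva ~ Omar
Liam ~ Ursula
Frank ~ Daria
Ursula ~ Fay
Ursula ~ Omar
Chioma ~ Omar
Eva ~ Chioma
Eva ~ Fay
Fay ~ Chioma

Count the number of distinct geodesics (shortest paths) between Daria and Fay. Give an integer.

1

The shortest distance is 2, and the only length-2 path is Daria–Ursula–Fay. So there is exactly 1 shortest path.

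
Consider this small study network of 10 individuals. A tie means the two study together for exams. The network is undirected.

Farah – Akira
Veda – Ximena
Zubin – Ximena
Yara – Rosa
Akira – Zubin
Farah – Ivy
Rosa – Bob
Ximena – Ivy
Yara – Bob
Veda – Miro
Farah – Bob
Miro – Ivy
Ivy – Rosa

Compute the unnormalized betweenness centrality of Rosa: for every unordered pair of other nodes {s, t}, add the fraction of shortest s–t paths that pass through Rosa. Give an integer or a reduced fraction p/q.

Pairs whose geodesics pass through Rosa — Ximena–Bob: 1/2; Ximena–Yara: 1; Zubin–Yara: 1/2; Bob–Ivy: 1/2; Bob–Miro: 1/2; Bob–Veda: 2/4; Yara–Ivy: 1; Yara–Miro: 1; Yara–Veda: 2/2.
All other pairs contribute 0.
Summing the contributions gives betweenness(Rosa) = 13/2.

13/2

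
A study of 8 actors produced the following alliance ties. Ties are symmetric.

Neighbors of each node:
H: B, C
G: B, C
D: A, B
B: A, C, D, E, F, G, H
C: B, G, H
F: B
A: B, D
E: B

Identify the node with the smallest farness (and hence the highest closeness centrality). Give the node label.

Farness (sum of distances to all others) for each node — A:12, B:7, C:11, D:12, E:13, F:13, G:12, H:12.
The smallest farness is 7, for B, so B has the highest closeness.

B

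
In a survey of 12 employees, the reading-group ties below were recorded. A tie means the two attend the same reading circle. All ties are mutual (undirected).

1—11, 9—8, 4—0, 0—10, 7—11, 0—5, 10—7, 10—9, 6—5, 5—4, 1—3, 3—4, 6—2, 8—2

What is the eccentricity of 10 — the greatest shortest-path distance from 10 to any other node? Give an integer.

3

Distances from 10: 0:1, 1:3, 2:3, 3:3, 4:2, 5:2, 6:3, 7:1, 8:2, 9:1, 11:2.
The largest is 3 (to 6, 3, 1, and 2), so the eccentricity of 10 is 3.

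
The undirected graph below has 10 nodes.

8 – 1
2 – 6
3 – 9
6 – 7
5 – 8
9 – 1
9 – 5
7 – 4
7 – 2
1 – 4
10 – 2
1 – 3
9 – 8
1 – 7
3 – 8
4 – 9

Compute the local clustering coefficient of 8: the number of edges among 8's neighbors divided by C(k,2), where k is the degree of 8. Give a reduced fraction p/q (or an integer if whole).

2/3

8's neighbors: 1, 3, 5, and 9 (k = 4).
Possible neighbor pairs: C(4,2) = 6. Edges among them: 1–3, 1–9, 3–9, 5–9 → e = 4.
Clustering(8) = 4/6 = 2/3.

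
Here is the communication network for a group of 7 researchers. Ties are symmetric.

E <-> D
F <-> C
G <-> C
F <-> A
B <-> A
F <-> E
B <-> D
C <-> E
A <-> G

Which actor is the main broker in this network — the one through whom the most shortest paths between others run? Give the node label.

A

Unnormalized betweenness of each node: A:11/3, B:3/2, C:2, D:4/3, E:17/6, F:11/6, G:5/6.
A has the largest value, 11/3, making it the main broker — the node through which the most shortest paths run.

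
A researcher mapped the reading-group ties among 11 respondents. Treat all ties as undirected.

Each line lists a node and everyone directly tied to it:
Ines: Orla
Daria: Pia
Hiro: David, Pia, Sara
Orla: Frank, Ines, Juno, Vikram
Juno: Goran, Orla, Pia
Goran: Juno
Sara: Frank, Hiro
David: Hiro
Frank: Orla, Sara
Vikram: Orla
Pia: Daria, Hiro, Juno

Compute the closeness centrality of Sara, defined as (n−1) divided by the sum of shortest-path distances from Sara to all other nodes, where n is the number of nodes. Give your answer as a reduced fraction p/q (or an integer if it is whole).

5/12

Distances from Sara: Daria:3, David:2, Frank:1, Goran:4, Hiro:1, Ines:3, Juno:3, Orla:2, Pia:2, Vikram:3. Sum = 24.
n = 11, so closeness = 10/24 = 5/12.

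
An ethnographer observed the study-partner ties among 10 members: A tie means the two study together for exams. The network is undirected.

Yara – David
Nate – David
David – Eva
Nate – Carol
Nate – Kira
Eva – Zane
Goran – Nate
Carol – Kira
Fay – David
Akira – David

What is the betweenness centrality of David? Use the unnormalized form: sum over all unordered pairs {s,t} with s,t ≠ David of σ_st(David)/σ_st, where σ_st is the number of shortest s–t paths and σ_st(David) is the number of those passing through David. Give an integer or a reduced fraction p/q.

Pairs whose geodesics pass through David — Zane–Nate: 1; Zane–Fay: 1; Zane–Kira: 1; Zane–Akira: 1; Zane–Carol: 1; Zane–Goran: 1; Zane–Yara: 1; Nate–Fay: 1; Nate–Eva: 1; Nate–Akira: 1; Nate–Yara: 1; Fay–Eva: 1; Fay–Kira: 1; Fay–Akira: 1 … (+15 more pairs).
All other pairs contribute 0.
Summing the contributions gives betweenness(David) = 29.

29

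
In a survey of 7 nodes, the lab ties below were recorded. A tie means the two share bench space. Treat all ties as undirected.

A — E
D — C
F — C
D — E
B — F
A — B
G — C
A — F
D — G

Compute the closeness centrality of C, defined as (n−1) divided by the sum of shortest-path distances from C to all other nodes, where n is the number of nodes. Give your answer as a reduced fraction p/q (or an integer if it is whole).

Distances from C: A:2, B:2, D:1, E:2, F:1, G:1. Sum = 9.
n = 7, so closeness = 6/9 = 2/3.

2/3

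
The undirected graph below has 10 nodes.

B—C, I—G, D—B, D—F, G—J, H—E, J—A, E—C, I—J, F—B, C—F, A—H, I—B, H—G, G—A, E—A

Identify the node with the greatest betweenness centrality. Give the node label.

Unnormalized betweenness of each node: A:10/3, B:21/2, C:29/4, D:0, E:43/6, F:19/12, G:47/12, H:13/12, I:53/6, J:4/3.
B has the largest value, 21/2, making it the main broker — the node through which the most shortest paths run.

B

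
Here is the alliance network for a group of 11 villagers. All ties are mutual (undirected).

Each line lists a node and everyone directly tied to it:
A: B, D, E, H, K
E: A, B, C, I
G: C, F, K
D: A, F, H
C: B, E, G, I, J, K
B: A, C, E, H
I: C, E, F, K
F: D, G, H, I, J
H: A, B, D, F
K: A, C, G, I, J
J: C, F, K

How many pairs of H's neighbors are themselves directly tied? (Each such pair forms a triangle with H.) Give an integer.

H's neighbors: A, B, D, and F.
Neighbor pairs that are themselves tied: H–A–B; H–A–D; H–D–F. Each forms one triangle with H, for 3 in total.

3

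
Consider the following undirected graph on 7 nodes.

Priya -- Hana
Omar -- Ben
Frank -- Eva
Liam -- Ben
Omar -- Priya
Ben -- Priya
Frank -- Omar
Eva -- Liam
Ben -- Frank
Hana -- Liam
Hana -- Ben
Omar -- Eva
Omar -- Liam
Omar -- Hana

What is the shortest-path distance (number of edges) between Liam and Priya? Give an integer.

One shortest route is Liam – Omar – Priya, which uses 2 edges, and Liam and Priya are not directly tied, so nothing shorter exists. So d(Liam,Priya) = 2.

2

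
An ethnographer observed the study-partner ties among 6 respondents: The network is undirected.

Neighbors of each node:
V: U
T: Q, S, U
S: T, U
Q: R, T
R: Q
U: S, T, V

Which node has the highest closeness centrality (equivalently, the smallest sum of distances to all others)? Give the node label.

Farness (sum of distances to all others) for each node — Q:9, R:13, S:9, T:7, U:8, V:12.
The smallest farness is 7, for T, so T has the highest closeness.

T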